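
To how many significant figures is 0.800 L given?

3

0.800: leading zeros are not significant; trailing zeros after a decimal point are significant.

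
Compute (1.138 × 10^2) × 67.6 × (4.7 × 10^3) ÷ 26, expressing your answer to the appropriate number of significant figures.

1.4 × 10^6

(1.138 × 10^2) × 67.6 × (4.7 × 10^3) ÷ 26 = 1390636
Multiplication/division keeps the fewest significant figures: 1.138 × 10^2 → 4 s.f., 67.6 → 3 s.f., 4.7 × 10^3 → 2 s.f., 26 → 2 s.f.; limit is 2.
Rounded to 2 significant figures: 1.4 × 10^6.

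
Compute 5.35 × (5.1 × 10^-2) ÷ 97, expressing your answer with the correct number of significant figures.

5.35 × (5.1 × 10^-2) ÷ 97 = 0.00281288659794…
Multiplication/division keeps the fewest significant figures: 5.35 → 3 s.f., 5.1 × 10^-2 → 2 s.f., 97 → 2 s.f.; limit is 2.
Rounded to 2 significant figures: 2.8 × 10^-3.

2.8 × 10^-3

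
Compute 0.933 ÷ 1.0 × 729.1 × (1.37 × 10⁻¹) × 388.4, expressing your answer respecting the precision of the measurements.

3.6 × 10⁴

0.933 ÷ 1.0 × 729.1 × (1.37 × 10⁻¹) × 388.4 = 36196.6626632…
Multiplication/division keeps the fewest significant figures: 0.933 → 3 s.f., 1.0 → 2 s.f., 729.1 → 4 s.f., 1.37 × 10⁻¹ → 3 s.f., 388.4 → 4 s.f.; limit is 2.
Rounded to 2 significant figures: 3.6 × 10⁴.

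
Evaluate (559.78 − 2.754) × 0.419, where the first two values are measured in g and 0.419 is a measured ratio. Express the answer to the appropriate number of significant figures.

559.78 g − 2.754 g = 557.026 g; the difference is limited to 2 decimal places (5 s.f.).
Carrying full precision, 557.026 × 0.419 = 233.393894 g; 0.419 has 3 s.f., so the result keeps min(5, 3) = 3 s.f.
Rounded to 3 significant figures: 233 g.

233 g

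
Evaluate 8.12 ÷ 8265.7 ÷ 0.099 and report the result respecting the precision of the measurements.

8.12 ÷ 8265.7 ÷ 0.099 = 0.00992295897749…
Multiplication/division keeps the fewest significant figures: 8.12 → 3 s.f., 8265.7 → 5 s.f., 0.099 → 2 s.f.; limit is 2.
Rounded to 2 significant figures: 0.0099.

0.0099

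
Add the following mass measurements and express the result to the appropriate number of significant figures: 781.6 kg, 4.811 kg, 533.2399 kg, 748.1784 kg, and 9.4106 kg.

781.6 kg + 4.811 kg + 533.2399 kg + 748.1784 kg + 9.4106 kg = 2077.2399 kg.
Addition/subtraction keeps the fewest decimal places: 781.6 → 1 decimal place, 4.811 → 3 decimal places, 533.2399 → 4 decimal places, 748.1784 → 4 decimal places, 9.4106 → 4 decimal places; limit is 1.
Rounded to 1 decimal place: 2077.2 kg.

2077.2 kg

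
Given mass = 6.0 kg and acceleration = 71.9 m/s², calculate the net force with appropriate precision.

net force = 6.0 kg × 71.9 m/s² = 431.4 N.
6.0 has 2 significant figures; 71.9 has 3.
Division/multiplication keeps the fewest: 2 significant figures.
Rounded: 4.3 × 10² N.

4.3 × 10² N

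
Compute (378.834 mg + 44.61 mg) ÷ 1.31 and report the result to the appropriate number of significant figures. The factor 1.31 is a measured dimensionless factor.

323 mg

378.834 mg + 44.61 mg = 423.444 mg; the sum is limited to 2 decimal places (5 s.f.).
Carrying full precision, 423.444 ÷ 1.31 = 323.239694656… mg; 1.31 has 3 s.f., so the result keeps min(5, 3) = 3 s.f.
Rounded to 3 significant figures: 323 mg.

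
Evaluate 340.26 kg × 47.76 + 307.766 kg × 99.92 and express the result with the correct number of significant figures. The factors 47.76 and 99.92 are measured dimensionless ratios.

340.26 × 47.76 = 16250.8176 → 1.625 × 10⁴ kg (4 s.f., last digit at the 10^1 place).
307.766 × 99.92 = 30751.97872 → 3.075 × 10⁴ kg (4 s.f., last digit at the 10^1 place).
Sum: 47002.79632 kg; keep the coarser place, 10^1.
Result: 4.700 × 10⁴ kg.

4.700 × 10⁴ kg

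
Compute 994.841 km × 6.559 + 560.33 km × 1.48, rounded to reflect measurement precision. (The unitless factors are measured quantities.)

7354 km

994.841 × 6.559 = 6525.162119 → 6525 km (4 s.f., last digit at the 10^0 place).
560.33 × 1.48 = 829.2884 → 829 km (3 s.f., last digit at the 10^0 place).
Sum: 7354.450519 km; keep the coarser place, 10^0.
Result: 7354 km.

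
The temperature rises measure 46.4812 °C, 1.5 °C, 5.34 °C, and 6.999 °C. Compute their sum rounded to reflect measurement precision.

46.4812 °C + 1.5 °C + 5.34 °C + 6.999 °C = 60.3202 °C.
Addition/subtraction keeps the fewest decimal places: 46.4812 → 4 decimal places, 1.5 → 1 decimal place, 5.34 → 2 decimal places, 6.999 → 3 decimal places; limit is 1.
Rounded to 1 decimal place: 60.3 °C.

60.3 °C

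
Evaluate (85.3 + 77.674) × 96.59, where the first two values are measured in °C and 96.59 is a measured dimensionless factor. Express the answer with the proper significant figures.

1.574 × 10^4 °C

85.3 °C + 77.674 °C = 162.974 °C; the sum is limited to 1 decimal place (4 s.f.).
Carrying full precision, 162.974 × 96.59 = 15741.65866 °C; 96.59 has 4 s.f., so the result keeps min(4, 4) = 4 s.f.
Rounded to 4 significant figures: 1.574 × 10^4 °C.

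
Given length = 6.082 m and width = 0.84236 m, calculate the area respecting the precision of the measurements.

area = 6.082 m × 0.84236 m = 5.12323352 m².
6.082 has 4 significant figures; 0.84236 has 5.
Division/multiplication keeps the fewest: 4 significant figures.
Rounded: 5.123 m².

5.123 m²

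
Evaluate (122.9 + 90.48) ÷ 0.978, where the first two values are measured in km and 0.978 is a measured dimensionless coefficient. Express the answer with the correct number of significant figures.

218 km

122.9 km + 90.48 km = 213.38 km; the sum is limited to 1 decimal place (4 s.f.).
Carrying full precision, 213.38 ÷ 0.978 = 218.1799591… km; 0.978 has 3 s.f., so the result keeps min(4, 3) = 3 s.f.
Rounded to 3 significant figures: 218 km.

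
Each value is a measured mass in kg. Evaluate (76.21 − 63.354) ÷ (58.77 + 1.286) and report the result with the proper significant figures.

76.21 − 63.354 = 12.856, limited to 2 d.p. → 4 s.f.; 58.77 + 1.286 = 60.056, limited to 2 d.p. → 4 s.f.
Carrying full precision, 12.856 ÷ 60.056 = 0.21406687092…; keep min(4, 4) = 4 s.f.
Rounded to 4 significant figures: 0.2141.

0.2141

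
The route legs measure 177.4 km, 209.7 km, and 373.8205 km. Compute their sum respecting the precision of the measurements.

177.4 km + 209.7 km + 373.8205 km = 760.9205 km.
Addition/subtraction keeps the fewest decimal places: 177.4 → 1 decimal place, 209.7 → 1 decimal place, 373.8205 → 4 decimal places; limit is 1.
Rounded to 1 decimal place: 760.9 km.

760.9 km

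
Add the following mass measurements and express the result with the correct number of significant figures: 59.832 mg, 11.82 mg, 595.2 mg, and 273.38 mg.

940.2 mg

59.832 mg + 11.82 mg + 595.2 mg + 273.38 mg = 940.232 mg.
Addition/subtraction keeps the fewest decimal places: 59.832 → 3 decimal places, 11.82 → 2 decimal places, 595.2 → 1 decimal place, 273.38 → 2 decimal places; limit is 1.
Rounded to 1 decimal place: 940.2 mg.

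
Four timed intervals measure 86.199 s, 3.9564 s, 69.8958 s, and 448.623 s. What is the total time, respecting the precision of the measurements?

86.199 s + 3.9564 s + 69.8958 s + 448.623 s = 608.6742 s.
Addition/subtraction keeps the fewest decimal places: 86.199 → 3 decimal places, 3.9564 → 4 decimal places, 69.8958 → 4 decimal places, 448.623 → 3 decimal places; limit is 3.
Rounded to 3 decimal places: 6.08674 × 10^2 s.

6.08674 × 10^2 s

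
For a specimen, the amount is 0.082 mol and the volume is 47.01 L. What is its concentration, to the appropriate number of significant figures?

concentration = 0.082 mol ÷ 47.01 L = 0.00174430972134… mol/L.
0.082 has 2 significant figures; 47.01 has 4.
Division/multiplication keeps the fewest: 2 significant figures.
Rounded: 0.0017 mol/L.

0.0017 mol/L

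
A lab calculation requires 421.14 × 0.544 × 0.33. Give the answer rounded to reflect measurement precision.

76

421.14 × 0.544 × 0.33 = 75.6030528
Multiplication/division keeps the fewest significant figures: 421.14 → 5 s.f., 0.544 → 3 s.f., 0.33 → 2 s.f.; limit is 2.
Rounded to 2 significant figures: 76.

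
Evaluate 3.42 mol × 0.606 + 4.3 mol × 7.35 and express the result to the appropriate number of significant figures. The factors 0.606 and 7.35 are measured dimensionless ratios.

34 mol

3.42 × 0.606 = 2.07252 → 2.07 mol (3 s.f., last digit at the 10^-2 place).
4.3 × 7.35 = 31.605 → 32 mol (2 s.f., last digit at the 10^0 place).
Sum: 33.67752 mol; keep the coarser place, 10^0.
Result: 34 mol.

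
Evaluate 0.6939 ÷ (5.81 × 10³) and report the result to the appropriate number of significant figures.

1.19 × 10⁻⁴

0.6939 ÷ (5.81 × 10³) = 0.000119432013769…
Multiplication/division keeps the fewest significant figures: 0.6939 → 4 s.f., 5.81 × 10³ → 3 s.f.; limit is 3.
Rounded to 3 significant figures: 1.19 × 10⁻⁴.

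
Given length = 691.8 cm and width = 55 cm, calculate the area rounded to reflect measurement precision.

3.8 × 10⁴ cm²

area = 691.8 cm × 55 cm = 38049 cm².
691.8 has 4 significant figures; 55 has 2.
Division/multiplication keeps the fewest: 2 significant figures.
Rounded: 3.8 × 10⁴ cm².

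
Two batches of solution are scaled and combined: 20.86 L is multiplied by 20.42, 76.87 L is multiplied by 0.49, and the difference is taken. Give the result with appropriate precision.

20.86 × 20.42 = 425.9612 → 426.0 L (4 s.f., last digit at the 10^-1 place).
76.87 × 0.49 = 37.6663 → 38 L (2 s.f., last digit at the 10^0 place).
Difference: 388.2949 L; keep the coarser place, 10^0.
Result: 388 L.

388 L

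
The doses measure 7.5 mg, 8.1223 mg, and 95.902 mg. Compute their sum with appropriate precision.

7.5 mg + 8.1223 mg + 95.902 mg = 111.5243 mg.
Addition/subtraction keeps the fewest decimal places: 7.5 → 1 decimal place, 8.1223 → 4 decimal places, 95.902 → 3 decimal places; limit is 1.
Rounded to 1 decimal place: 111.5 mg.

111.5 mg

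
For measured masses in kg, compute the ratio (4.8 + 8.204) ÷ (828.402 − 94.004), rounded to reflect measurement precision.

4.8 + 8.204 = 13.004, limited to 1 d.p. → 3 s.f.; 828.402 − 94.004 = 734.398, limited to 3 d.p. → 6 s.f.
Carrying full precision, 13.004 ÷ 734.398 = 0.0177070198993…; keep min(3, 6) = 3 s.f.
Rounded to 3 significant figures: 0.0177.

0.0177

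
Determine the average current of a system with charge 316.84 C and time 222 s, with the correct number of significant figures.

1.43 A

average current = 316.84 C ÷ 222 s = 1.42720720721… A.
316.84 has 5 significant figures; 222 has 3.
Division/multiplication keeps the fewest: 3 significant figures.
Rounded: 1.43 A.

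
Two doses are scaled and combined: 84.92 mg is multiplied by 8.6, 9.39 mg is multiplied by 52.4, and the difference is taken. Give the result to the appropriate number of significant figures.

2.4 × 10² mg

84.92 × 8.6 = 730.312 → 7.3 × 10² mg (2 s.f., last digit at the 10^1 place).
9.39 × 52.4 = 492.036 → 492 mg (3 s.f., last digit at the 10^0 place).
Difference: 238.276 mg; keep the coarser place, 10^1.
Result: 2.4 × 10² mg.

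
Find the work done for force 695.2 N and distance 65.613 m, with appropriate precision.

4.561 × 10⁴ J

work done = 695.2 N × 65.613 m = 45614.1576 J.
695.2 has 4 significant figures; 65.613 has 5.
Division/multiplication keeps the fewest: 4 significant figures.
Rounded: 4.561 × 10⁴ J.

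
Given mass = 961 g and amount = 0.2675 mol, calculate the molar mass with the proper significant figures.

3.59 × 10³ g/mol

molar mass = 961 g ÷ 0.2675 mol = 3592.52336449… g/mol.
961 has 3 significant figures; 0.2675 has 4.
Division/multiplication keeps the fewest: 3 significant figures.
Rounded: 3.59 × 10³ g/mol.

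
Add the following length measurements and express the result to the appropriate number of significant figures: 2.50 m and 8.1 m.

10.6 m

2.50 m + 8.1 m = 10.60 m.
Addition/subtraction keeps the fewest decimal places: 2.50 → 2 decimal places, 8.1 → 1 decimal place; limit is 1.
Rounded to 1 decimal place: 10.6 m.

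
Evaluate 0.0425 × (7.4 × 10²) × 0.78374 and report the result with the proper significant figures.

25

0.0425 × (7.4 × 10²) × 0.78374 = 24.648623
Multiplication/division keeps the fewest significant figures: 0.0425 → 3 s.f., 7.4 × 10² → 2 s.f., 0.78374 → 5 s.f.; limit is 2.
Rounded to 2 significant figures: 25.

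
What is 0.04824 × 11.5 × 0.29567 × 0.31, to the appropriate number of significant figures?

0.04824 × 11.5 × 0.29567 × 0.31 = 0.050848025652
Multiplication/division keeps the fewest significant figures: 0.04824 → 4 s.f., 11.5 → 3 s.f., 0.29567 → 5 s.f., 0.31 → 2 s.f.; limit is 2.
Rounded to 2 significant figures: 0.051.

0.051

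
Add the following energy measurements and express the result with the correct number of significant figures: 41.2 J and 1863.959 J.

41.2 J + 1863.959 J = 1905.159 J.
Addition/subtraction keeps the fewest decimal places: 41.2 → 1 decimal place, 1863.959 → 3 decimal places; limit is 1.
Rounded to 1 decimal place: 1905.2 J.

1905.2 J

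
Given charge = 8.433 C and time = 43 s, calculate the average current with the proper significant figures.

average current = 8.433 C ÷ 43 s = 0.19611627907… A.
8.433 has 4 significant figures; 43 has 2.
Division/multiplication keeps the fewest: 2 significant figures.
Rounded: 0.20 A.

0.20 A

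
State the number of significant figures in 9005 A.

4

9005: zeros between nonzero digits are significant.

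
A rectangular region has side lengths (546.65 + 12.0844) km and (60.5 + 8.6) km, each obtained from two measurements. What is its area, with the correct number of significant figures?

3.86 × 10⁴ km²

546.65 + 12.0844 = 558.7344, limited to 2 d.p. → 5 s.f.; 60.5 + 8.6 = 69.1, limited to 1 d.p. → 3 s.f.
Carrying full precision, 558.7344 × 69.1 = 38608.54704; keep min(5, 3) = 3 s.f.
Rounded to 3 significant figures: 3.86 × 10⁴ km².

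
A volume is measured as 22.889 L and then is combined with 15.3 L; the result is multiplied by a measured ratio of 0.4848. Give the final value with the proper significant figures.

22.889 L + 15.3 L = 38.189 L; the sum is limited to 1 decimal place (3 s.f.).
Carrying full precision, 38.189 × 0.4848 = 18.5140272 L; 0.4848 has 4 s.f., so the result keeps min(3, 4) = 3 s.f.
Rounded to 3 significant figures: 18.5 L.

18.5 L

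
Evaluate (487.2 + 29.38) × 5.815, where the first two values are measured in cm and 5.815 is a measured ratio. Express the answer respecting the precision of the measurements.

487.2 cm + 29.38 cm = 516.58 cm; the sum is limited to 1 decimal place (4 s.f.).
Carrying full precision, 516.58 × 5.815 = 3003.9127 cm; 5.815 has 4 s.f., so the result keeps min(4, 4) = 4 s.f.
Rounded to 4 significant figures: 3004 cm.

3004 cm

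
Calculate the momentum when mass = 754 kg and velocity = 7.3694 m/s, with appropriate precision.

momentum = 754 kg × 7.3694 m/s = 5556.5276 kg·m/s.
754 has 3 significant figures; 7.3694 has 5.
Division/multiplication keeps the fewest: 3 significant figures.
Rounded: 5.56 × 10^3 kg·m/s.

5.56 × 10^3 kg·m/s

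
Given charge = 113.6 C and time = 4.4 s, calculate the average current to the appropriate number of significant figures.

26 A

average current = 113.6 C ÷ 4.4 s = 25.8181818182… A.
113.6 has 4 significant figures; 4.4 has 2.
Division/multiplication keeps the fewest: 2 significant figures.
Rounded: 26 A.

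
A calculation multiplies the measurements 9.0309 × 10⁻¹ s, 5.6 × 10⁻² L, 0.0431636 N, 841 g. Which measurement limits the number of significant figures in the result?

5.6 × 10⁻² L

9.0309 × 10⁻¹ s → 5 s.f.; 5.6 × 10⁻² L → 2 s.f.; 0.0431636 N → 6 s.f.; 841 g → 3 s.f.
The fewest is 2 significant figures, from 5.6 × 10⁻² L.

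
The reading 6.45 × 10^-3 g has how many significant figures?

6.45 × 10^-3: in scientific notation every digit of the coefficient is significant.

3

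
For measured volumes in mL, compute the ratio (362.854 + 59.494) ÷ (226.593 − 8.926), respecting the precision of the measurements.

362.854 + 59.494 = 422.348, limited to 3 d.p. → 6 s.f.; 226.593 − 8.926 = 217.667, limited to 3 d.p. → 6 s.f.
Carrying full precision, 422.348 ÷ 217.667 = 1.94034006073…; keep min(6, 6) = 6 s.f.
Rounded to 6 significant figures: 1.94034.

1.94034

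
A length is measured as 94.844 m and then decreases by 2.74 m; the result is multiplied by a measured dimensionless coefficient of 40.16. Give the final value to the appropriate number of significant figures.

94.844 m − 2.74 m = 92.104 m; the difference is limited to 2 decimal places (4 s.f.).
Carrying full precision, 92.104 × 40.16 = 3698.89664 m; 40.16 has 4 s.f., so the result keeps min(4, 4) = 4 s.f.
Rounded to 4 significant figures: 3.699 × 10³ m.

3.699 × 10³ m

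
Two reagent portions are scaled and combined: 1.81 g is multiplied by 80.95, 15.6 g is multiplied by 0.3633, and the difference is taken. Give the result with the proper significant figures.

1.81 × 80.95 = 146.5195 → 1.47 × 10^2 g (3 s.f., last digit at the 10^0 place).
15.6 × 0.3633 = 5.66748 → 5.67 g (3 s.f., last digit at the 10^-2 place).
Difference: 140.85202 g; keep the coarser place, 10^0.
Result: 141 g.

141 g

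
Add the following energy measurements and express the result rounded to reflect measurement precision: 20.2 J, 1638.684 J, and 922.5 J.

2581.4 J

20.2 J + 1638.684 J + 922.5 J = 2581.384 J.
Addition/subtraction keeps the fewest decimal places: 20.2 → 1 decimal place, 1638.684 → 3 decimal places, 922.5 → 1 decimal place; limit is 1.
Rounded to 1 decimal place: 2581.4 J.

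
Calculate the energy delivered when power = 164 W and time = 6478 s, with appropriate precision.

1.06 × 10^6 J

energy delivered = 164 W × 6478 s = 1062392 J.
164 has 3 significant figures; 6478 has 4.
Division/multiplication keeps the fewest: 3 significant figures.
Rounded: 1.06 × 10^6 J.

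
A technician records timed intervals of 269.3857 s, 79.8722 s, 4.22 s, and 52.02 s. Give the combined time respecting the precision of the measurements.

405.50 s

269.3857 s + 79.8722 s + 4.22 s + 52.02 s = 405.4979 s.
Addition/subtraction keeps the fewest decimal places: 269.3857 → 4 decimal places, 79.8722 → 4 decimal places, 4.22 → 2 decimal places, 52.02 → 2 decimal places; limit is 2.
Rounded to 2 decimal places: 405.50 s.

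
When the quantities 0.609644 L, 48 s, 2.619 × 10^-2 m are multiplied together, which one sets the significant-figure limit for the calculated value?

0.609644 L → 6 s.f.; 48 s → 2 s.f.; 2.619 × 10^-2 m → 4 s.f.
The fewest is 2 significant figures, from 48 s.

48 s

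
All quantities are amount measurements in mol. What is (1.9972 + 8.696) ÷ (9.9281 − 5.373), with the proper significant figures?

2.348

1.9972 + 8.696 = 10.6932, limited to 3 d.p. → 5 s.f.; 9.9281 − 5.373 = 4.5551, limited to 3 d.p. → 4 s.f.
Carrying full precision, 10.6932 ÷ 4.5551 = 2.34752255713…; keep min(5, 4) = 4 s.f.
Rounded to 4 significant figures: 2.348.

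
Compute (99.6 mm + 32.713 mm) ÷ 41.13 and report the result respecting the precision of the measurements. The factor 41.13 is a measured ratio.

99.6 mm + 32.713 mm = 132.313 mm; the sum is limited to 1 decimal place (4 s.f.).
Carrying full precision, 132.313 ÷ 41.13 = 3.21694626793… mm; 41.13 has 4 s.f., so the result keeps min(4, 4) = 4 s.f.
Rounded to 4 significant figures: 3.217 mm.

3.217 mm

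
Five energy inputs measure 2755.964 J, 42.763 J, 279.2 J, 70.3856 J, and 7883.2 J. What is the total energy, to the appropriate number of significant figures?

11031.5 J

2755.964 J + 42.763 J + 279.2 J + 70.3856 J + 7883.2 J = 11031.5126 J.
Addition/subtraction keeps the fewest decimal places: 2755.964 → 3 decimal places, 42.763 → 3 decimal places, 279.2 → 1 decimal place, 70.3856 → 4 decimal places, 7883.2 → 1 decimal place; limit is 1.
Rounded to 1 decimal place: 11031.5 J.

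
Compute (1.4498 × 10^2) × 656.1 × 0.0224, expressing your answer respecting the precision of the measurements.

2.13 × 10^3

(1.4498 × 10^2) × 656.1 × 0.0224 = 2130.7188672
Multiplication/division keeps the fewest significant figures: 1.4498 × 10^2 → 5 s.f., 656.1 → 4 s.f., 0.0224 → 3 s.f.; limit is 3.
Rounded to 3 significant figures: 2.13 × 10^3.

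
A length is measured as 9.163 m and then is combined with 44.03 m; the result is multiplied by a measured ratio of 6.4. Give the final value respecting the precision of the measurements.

9.163 m + 44.03 m = 53.193 m; the sum is limited to 2 decimal places (4 s.f.).
Carrying full precision, 53.193 × 6.4 = 340.4352 m; 6.4 has 2 s.f., so the result keeps min(4, 2) = 2 s.f.
Rounded to 2 significant figures: 3.4 × 10² m.

3.4 × 10² m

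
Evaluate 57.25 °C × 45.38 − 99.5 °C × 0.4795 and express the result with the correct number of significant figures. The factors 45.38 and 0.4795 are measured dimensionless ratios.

2.550 × 10³ °C

57.25 × 45.38 = 2598.005 → 2598 °C (4 s.f., last digit at the 10^0 place).
99.5 × 0.4795 = 47.71025 → 47.7 °C (3 s.f., last digit at the 10^-1 place).
Difference: 2550.29475 °C; keep the coarser place, 10^0.
Result: 2.550 × 10³ °C.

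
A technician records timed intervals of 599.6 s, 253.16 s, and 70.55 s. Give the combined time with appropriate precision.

599.6 s + 253.16 s + 70.55 s = 923.31 s.
Addition/subtraction keeps the fewest decimal places: 599.6 → 1 decimal place, 253.16 → 2 decimal places, 70.55 → 2 decimal places; limit is 1.
Rounded to 1 decimal place: 923.3 s.

923.3 s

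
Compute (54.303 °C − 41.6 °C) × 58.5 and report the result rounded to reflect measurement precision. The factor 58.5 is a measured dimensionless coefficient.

54.303 °C − 41.6 °C = 12.703 °C; the difference is limited to 1 decimal place (3 s.f.).
Carrying full precision, 12.703 × 58.5 = 743.1255 °C; 58.5 has 3 s.f., so the result keeps min(3, 3) = 3 s.f.
Rounded to 3 significant figures: 743 °C.

743 °C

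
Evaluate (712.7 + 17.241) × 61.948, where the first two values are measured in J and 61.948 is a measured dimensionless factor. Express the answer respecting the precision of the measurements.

4.522 × 10⁴ J

712.7 J + 17.241 J = 729.941 J; the sum is limited to 1 decimal place (4 s.f.).
Carrying full precision, 729.941 × 61.948 = 45218.385068 J; 61.948 has 5 s.f., so the result keeps min(4, 5) = 4 s.f.
Rounded to 4 significant figures: 4.522 × 10⁴ J.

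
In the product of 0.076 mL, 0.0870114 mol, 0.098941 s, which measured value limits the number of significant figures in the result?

0.076 mL → 2 s.f.; 0.0870114 mol → 6 s.f.; 0.098941 s → 5 s.f.
The fewest is 2 significant figures, from 0.076 mL.

0.076 mL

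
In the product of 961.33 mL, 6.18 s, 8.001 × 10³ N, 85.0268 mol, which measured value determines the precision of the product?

6.18 s

961.33 mL → 5 s.f.; 6.18 s → 3 s.f.; 8.001 × 10³ N → 4 s.f.; 85.0268 mol → 6 s.f.
The fewest is 3 significant figures, from 6.18 s.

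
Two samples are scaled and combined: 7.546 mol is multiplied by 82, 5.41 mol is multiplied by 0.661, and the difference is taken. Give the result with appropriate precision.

6.2 × 10^2 mol

7.546 × 82 = 618.772 → 6.2 × 10^2 mol (2 s.f., last digit at the 10^1 place).
5.41 × 0.661 = 3.57601 → 3.58 mol (3 s.f., last digit at the 10^-2 place).
Difference: 615.19599 mol; keep the coarser place, 10^1.
Result: 6.2 × 10^2 mol.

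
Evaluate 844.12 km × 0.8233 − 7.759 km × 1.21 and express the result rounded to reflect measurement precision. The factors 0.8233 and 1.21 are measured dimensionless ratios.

685.6 km

844.12 × 0.8233 = 694.963996 → 695.0 km (4 s.f., last digit at the 10^-1 place).
7.759 × 1.21 = 9.38839 → 9.39 km (3 s.f., last digit at the 10^-2 place).
Difference: 685.575606 km; keep the coarser place, 10^-1.
Result: 685.6 km.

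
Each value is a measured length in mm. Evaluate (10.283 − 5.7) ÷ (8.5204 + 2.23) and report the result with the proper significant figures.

0.43

10.283 − 5.7 = 4.583, limited to 1 d.p. → 2 s.f.; 8.5204 + 2.23 = 10.7504, limited to 2 d.p. → 4 s.f.
Carrying full precision, 4.583 ÷ 10.7504 = 0.426309718708…; keep min(2, 4) = 2 s.f.
Rounded to 2 significant figures: 0.43.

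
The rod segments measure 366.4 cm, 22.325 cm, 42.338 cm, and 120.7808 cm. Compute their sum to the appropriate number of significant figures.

366.4 cm + 22.325 cm + 42.338 cm + 120.7808 cm = 551.8438 cm.
Addition/subtraction keeps the fewest decimal places: 366.4 → 1 decimal place, 22.325 → 3 decimal places, 42.338 → 3 decimal places, 120.7808 → 4 decimal places; limit is 1.
Rounded to 1 decimal place: 551.8 cm.

551.8 cm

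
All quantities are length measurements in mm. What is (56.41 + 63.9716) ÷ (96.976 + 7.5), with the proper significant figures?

56.41 + 63.9716 = 120.3816, limited to 2 d.p. → 5 s.f.; 96.976 + 7.5 = 104.476, limited to 1 d.p. → 4 s.f.
Carrying full precision, 120.3816 ÷ 104.476 = 1.15224166316…; keep min(5, 4) = 4 s.f.
Rounded to 4 significant figures: 1.152.

1.152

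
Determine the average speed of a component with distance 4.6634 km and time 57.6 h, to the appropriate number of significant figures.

0.0810 km/h

average speed = 4.6634 km ÷ 57.6 h = 0.0809618055556… km/h.
4.6634 has 5 significant figures; 57.6 has 3.
Division/multiplication keeps the fewest: 3 significant figures.
Rounded: 0.0810 km/h.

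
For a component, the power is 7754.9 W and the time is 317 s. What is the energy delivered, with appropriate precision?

energy delivered = 7754.9 W × 317 s = 2458303.3 J.
7754.9 has 5 significant figures; 317 has 3.
Division/multiplication keeps the fewest: 3 significant figures.
Rounded: 2.46 × 10⁶ J.

2.46 × 10⁶ J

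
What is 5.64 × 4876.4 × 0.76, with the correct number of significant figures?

2.1 × 10⁴

5.64 × 4876.4 × 0.76 = 20902.20096
Multiplication/division keeps the fewest significant figures: 5.64 → 3 s.f., 4876.4 → 5 s.f., 0.76 → 2 s.f.; limit is 2.
Rounded to 2 significant figures: 2.1 × 10⁴.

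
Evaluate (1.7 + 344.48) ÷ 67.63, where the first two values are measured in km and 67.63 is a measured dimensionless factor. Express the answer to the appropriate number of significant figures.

5.119 km

1.7 km + 344.48 km = 346.18 km; the sum is limited to 1 decimal place (4 s.f.).
Carrying full precision, 346.18 ÷ 67.63 = 5.11873428952… km; 67.63 has 4 s.f., so the result keeps min(4, 4) = 4 s.f.
Rounded to 4 significant figures: 5.119 km.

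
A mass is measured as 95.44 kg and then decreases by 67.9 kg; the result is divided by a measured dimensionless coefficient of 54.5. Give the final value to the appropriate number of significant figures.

0.505 kg

95.44 kg − 67.9 kg = 27.54 kg; the difference is limited to 1 decimal place (3 s.f.).
Carrying full precision, 27.54 ÷ 54.5 = 0.505321100917… kg; 54.5 has 3 s.f., so the result keeps min(3, 3) = 3 s.f.
Rounded to 3 significant figures: 0.505 kg.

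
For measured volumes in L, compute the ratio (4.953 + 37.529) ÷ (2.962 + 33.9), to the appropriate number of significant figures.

4.953 + 37.529 = 42.482, limited to 3 d.p. → 5 s.f.; 2.962 + 33.9 = 36.862, limited to 1 d.p. → 3 s.f.
Carrying full precision, 42.482 ÷ 36.862 = 1.15246052846…; keep min(5, 3) = 3 s.f.
Rounded to 3 significant figures: 1.15.

1.15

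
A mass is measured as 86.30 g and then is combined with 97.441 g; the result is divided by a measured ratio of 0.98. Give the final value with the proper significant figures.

86.30 g + 97.441 g = 183.741 g; the sum is limited to 2 decimal places (5 s.f.).
Carrying full precision, 183.741 ÷ 0.98 = 187.490816327… g; 0.98 has 2 s.f., so the result keeps min(5, 2) = 2 s.f.
Rounded to 2 significant figures: 1.9 × 10² g.

1.9 × 10² g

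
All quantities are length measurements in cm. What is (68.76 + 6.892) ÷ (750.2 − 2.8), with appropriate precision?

0.1012

68.76 + 6.892 = 75.652, limited to 2 d.p. → 4 s.f.; 750.2 − 2.8 = 747.4, limited to 1 d.p. → 4 s.f.
Carrying full precision, 75.652 ÷ 747.4 = 0.101220230131…; keep min(4, 4) = 4 s.f.
Rounded to 4 significant figures: 0.1012.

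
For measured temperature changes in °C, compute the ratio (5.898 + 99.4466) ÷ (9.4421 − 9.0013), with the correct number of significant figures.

239.0

5.898 + 99.4466 = 105.3446, limited to 3 d.p. → 6 s.f.; 9.4421 − 9.0013 = 0.4408, limited to 4 d.p. → 4 s.f.
Carrying full precision, 105.3446 ÷ 0.4408 = 238.985027223…; keep min(6, 4) = 4 s.f.
Rounded to 4 significant figures: 239.0.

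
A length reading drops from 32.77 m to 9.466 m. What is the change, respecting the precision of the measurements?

32.77 m − 9.466 m = 23.304 m.
Addition/subtraction keeps the fewest decimal places: 32.77 → 2 decimal places, 9.466 → 3 decimal places; limit is 2.
Rounded to 2 decimal places: 23.30 m.

23.30 m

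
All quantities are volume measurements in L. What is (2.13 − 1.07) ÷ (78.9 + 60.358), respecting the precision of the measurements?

2.13 − 1.07 = 1.06, limited to 2 d.p. → 3 s.f.; 78.9 + 60.358 = 139.258, limited to 1 d.p. → 4 s.f.
Carrying full precision, 1.06 ÷ 139.258 = 0.0076117709575…; keep min(3, 4) = 3 s.f.
Rounded to 3 significant figures: 0.00761.

0.00761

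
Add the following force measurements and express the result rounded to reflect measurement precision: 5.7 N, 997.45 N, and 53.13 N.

5.7 N + 997.45 N + 53.13 N = 1056.28 N.
Addition/subtraction keeps the fewest decimal places: 5.7 → 1 decimal place, 997.45 → 2 decimal places, 53.13 → 2 decimal places; limit is 1.
Rounded to 1 decimal place: 1056.3 N.

1056.3 N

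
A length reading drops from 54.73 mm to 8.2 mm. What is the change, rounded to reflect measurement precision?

46.5 mm

54.73 mm − 8.2 mm = 46.53 mm.
Addition/subtraction keeps the fewest decimal places: 54.73 → 2 decimal places, 8.2 → 1 decimal place; limit is 1.
Rounded to 1 decimal place: 46.5 mm.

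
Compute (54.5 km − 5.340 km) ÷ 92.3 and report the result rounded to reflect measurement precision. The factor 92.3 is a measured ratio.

54.5 km − 5.340 km = 49.160 km; the difference is limited to 1 decimal place (3 s.f.).
Carrying full precision, 49.160 ÷ 92.3 = 0.532611050921… km; 92.3 has 3 s.f., so the result keeps min(3, 3) = 3 s.f.
Rounded to 3 significant figures: 0.533 km.

0.533 km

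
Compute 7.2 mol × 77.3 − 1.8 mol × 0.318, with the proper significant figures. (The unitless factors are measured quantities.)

5.6 × 10² mol

7.2 × 77.3 = 556.56 → 5.6 × 10² mol (2 s.f., last digit at the 10^1 place).
1.8 × 0.318 = 0.5724 → 0.57 mol (2 s.f., last digit at the 10^-2 place).
Difference: 555.9876 mol; keep the coarser place, 10^1.
Result: 5.6 × 10² mol.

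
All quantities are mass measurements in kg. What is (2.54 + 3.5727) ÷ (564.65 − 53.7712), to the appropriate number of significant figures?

2.54 + 3.5727 = 6.1127, limited to 2 d.p. → 3 s.f.; 564.65 − 53.7712 = 510.8788, limited to 2 d.p. → 5 s.f.
Carrying full precision, 6.1127 ÷ 510.8788 = 0.0119650688187…; keep min(3, 5) = 3 s.f.
Rounded to 3 significant figures: 0.0120.

0.0120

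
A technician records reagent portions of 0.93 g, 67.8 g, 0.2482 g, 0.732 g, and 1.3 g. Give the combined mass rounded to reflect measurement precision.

71.0 g

0.93 g + 67.8 g + 0.2482 g + 0.732 g + 1.3 g = 71.0102 g.
Addition/subtraction keeps the fewest decimal places: 0.93 → 2 decimal places, 67.8 → 1 decimal place, 0.2482 → 4 decimal places, 0.732 → 3 decimal places, 1.3 → 1 decimal place; limit is 1.
Rounded to 1 decimal place: 71.0 g.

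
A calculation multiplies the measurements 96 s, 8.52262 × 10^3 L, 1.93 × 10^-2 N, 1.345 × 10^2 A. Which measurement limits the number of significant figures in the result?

96 s → 2 s.f.; 8.52262 × 10^3 L → 6 s.f.; 1.93 × 10^-2 N → 3 s.f.; 1.345 × 10^2 A → 4 s.f.
The fewest is 2 significant figures, from 96 s.

96 s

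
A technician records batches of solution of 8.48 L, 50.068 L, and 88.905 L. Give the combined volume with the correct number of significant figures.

8.48 L + 50.068 L + 88.905 L = 147.453 L.
Addition/subtraction keeps the fewest decimal places: 8.48 → 2 decimal places, 50.068 → 3 decimal places, 88.905 → 3 decimal places; limit is 2.
Rounded to 2 decimal places: 147.45 L.

147.45 L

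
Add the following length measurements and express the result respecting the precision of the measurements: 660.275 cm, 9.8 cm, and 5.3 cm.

660.275 cm + 9.8 cm + 5.3 cm = 675.375 cm.
Addition/subtraction keeps the fewest decimal places: 660.275 → 3 decimal places, 9.8 → 1 decimal place, 5.3 → 1 decimal place; limit is 1.
Rounded to 1 decimal place: 675.4 cm.

675.4 cm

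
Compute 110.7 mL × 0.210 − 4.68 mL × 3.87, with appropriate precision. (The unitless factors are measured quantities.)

5.1 mL

110.7 × 0.210 = 23.247 → 23.2 mL (3 s.f., last digit at the 10^-1 place).
4.68 × 3.87 = 18.1116 → 18.1 mL (3 s.f., last digit at the 10^-1 place).
Difference: 5.1354 mL; keep the coarser place, 10^-1.
Result: 5.1 mL.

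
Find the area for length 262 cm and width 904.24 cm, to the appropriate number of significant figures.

area = 262 cm × 904.24 cm = 236910.88 cm².
262 has 3 significant figures; 904.24 has 5.
Division/multiplication keeps the fewest: 3 significant figures.
Rounded: 2.37 × 10⁵ cm².

2.37 × 10⁵ cm²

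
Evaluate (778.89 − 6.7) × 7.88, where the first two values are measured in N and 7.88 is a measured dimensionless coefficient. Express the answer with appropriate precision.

6.08 × 10^3 N

778.89 N − 6.7 N = 772.19 N; the difference is limited to 1 decimal place (4 s.f.).
Carrying full precision, 772.19 × 7.88 = 6084.8572 N; 7.88 has 3 s.f., so the result keeps min(4, 3) = 3 s.f.
Rounded to 3 significant figures: 6.08 × 10^3 N.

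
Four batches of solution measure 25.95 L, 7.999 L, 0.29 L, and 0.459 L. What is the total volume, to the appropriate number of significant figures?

25.95 L + 7.999 L + 0.29 L + 0.459 L = 34.698 L.
Addition/subtraction keeps the fewest decimal places: 25.95 → 2 decimal places, 7.999 → 3 decimal places, 0.29 → 2 decimal places, 0.459 → 3 decimal places; limit is 2.
Rounded to 2 decimal places: 34.70 L.

34.70 L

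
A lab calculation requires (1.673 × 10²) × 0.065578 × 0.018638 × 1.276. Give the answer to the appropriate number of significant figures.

(1.673 × 10²) × 0.065578 × 0.018638 × 1.276 = 0.260918029596…
Multiplication/division keeps the fewest significant figures: 1.673 × 10² → 4 s.f., 0.065578 → 5 s.f., 0.018638 → 5 s.f., 1.276 → 4 s.f.; limit is 4.
Rounded to 4 significant figures: 0.2609.

0.2609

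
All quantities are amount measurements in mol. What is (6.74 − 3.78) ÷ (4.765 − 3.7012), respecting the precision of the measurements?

2.78

6.74 − 3.78 = 2.96, limited to 2 d.p. → 3 s.f.; 4.765 − 3.7012 = 1.0638, limited to 3 d.p. → 4 s.f.
Carrying full precision, 2.96 ÷ 1.0638 = 2.78247790938…; keep min(3, 4) = 3 s.f.
Rounded to 3 significant figures: 2.78.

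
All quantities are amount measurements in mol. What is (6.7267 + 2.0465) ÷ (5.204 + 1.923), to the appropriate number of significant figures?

1.231

6.7267 + 2.0465 = 8.7732, limited to 4 d.p. → 5 s.f.; 5.204 + 1.923 = 7.127, limited to 3 d.p. → 4 s.f.
Carrying full precision, 8.7732 ÷ 7.127 = 1.23098077733…; keep min(5, 4) = 4 s.f.
Rounded to 4 significant figures: 1.231.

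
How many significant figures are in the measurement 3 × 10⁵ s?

1

3 × 10⁵: in scientific notation every digit of the coefficient is significant.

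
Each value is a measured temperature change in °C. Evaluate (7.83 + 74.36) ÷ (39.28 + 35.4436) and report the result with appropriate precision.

1.100

7.83 + 74.36 = 82.19, limited to 2 d.p. → 4 s.f.; 39.28 + 35.4436 = 74.7236, limited to 2 d.p. → 4 s.f.
Carrying full precision, 82.19 ÷ 74.7236 = 1.09992023939…; keep min(4, 4) = 4 s.f.
Rounded to 4 significant figures: 1.100.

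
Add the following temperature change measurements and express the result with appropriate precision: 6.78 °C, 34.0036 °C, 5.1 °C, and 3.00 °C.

6.78 °C + 34.0036 °C + 5.1 °C + 3.00 °C = 48.8836 °C.
Addition/subtraction keeps the fewest decimal places: 6.78 → 2 decimal places, 34.0036 → 4 decimal places, 5.1 → 1 decimal place, 3.00 → 2 decimal places; limit is 1.
Rounded to 1 decimal place: 48.9 °C.

48.9 °C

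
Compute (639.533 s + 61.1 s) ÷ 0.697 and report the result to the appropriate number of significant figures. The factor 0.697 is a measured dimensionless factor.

1.01 × 10³ s

639.533 s + 61.1 s = 700.633 s; the sum is limited to 1 decimal place (4 s.f.).
Carrying full precision, 700.633 ÷ 0.697 = 1005.21233859… s; 0.697 has 3 s.f., so the result keeps min(4, 3) = 3 s.f.
Rounded to 3 significant figures: 1.01 × 10³ s.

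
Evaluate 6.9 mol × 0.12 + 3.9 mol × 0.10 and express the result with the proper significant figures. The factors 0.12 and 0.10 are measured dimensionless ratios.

6.9 × 0.12 = 0.828 → 0.83 mol (2 s.f., last digit at the 10^-2 place).
3.9 × 0.10 = 0.39 → 0.39 mol (2 s.f., last digit at the 10^-2 place).
Sum: 1.218 mol; keep the coarser place, 10^-2.
Result: 1.22 mol.

1.22 mol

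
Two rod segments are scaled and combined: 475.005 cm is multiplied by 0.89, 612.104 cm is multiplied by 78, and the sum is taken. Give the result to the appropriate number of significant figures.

475.005 × 0.89 = 422.75445 → 4.2 × 10^2 cm (2 s.f., last digit at the 10^1 place).
612.104 × 78 = 47744.112 → 4.8 × 10^4 cm (2 s.f., last digit at the 10^3 place).
Sum: 48166.86645 cm; keep the coarser place, 10^3.
Result: 4.8 × 10^4 cm.

4.8 × 10^4 cm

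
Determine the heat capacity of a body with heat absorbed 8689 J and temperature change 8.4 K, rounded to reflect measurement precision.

heat capacity = 8689 J ÷ 8.4 K = 1034.4047619… J/K.
8689 has 4 significant figures; 8.4 has 2.
Division/multiplication keeps the fewest: 2 significant figures.
Rounded: 1.0 × 10³ J/K.

1.0 × 10³ J/K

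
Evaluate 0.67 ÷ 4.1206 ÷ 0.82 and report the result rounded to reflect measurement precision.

0.20

0.67 ÷ 4.1206 ÷ 0.82 = 0.198289853597…
Multiplication/division keeps the fewest significant figures: 0.67 → 2 s.f., 4.1206 → 5 s.f., 0.82 → 2 s.f.; limit is 2.
Rounded to 2 significant figures: 0.20.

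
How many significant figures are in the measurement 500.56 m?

5

500.56: zeros between nonzero digits are significant.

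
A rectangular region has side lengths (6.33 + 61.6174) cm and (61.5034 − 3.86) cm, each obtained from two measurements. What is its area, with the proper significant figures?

3917 cm²

6.33 + 61.6174 = 67.9474, limited to 2 d.p. → 4 s.f.; 61.5034 − 3.86 = 57.6434, limited to 2 d.p. → 4 s.f.
Carrying full precision, 67.9474 × 57.6434 = 3916.71915716; keep min(4, 4) = 4 s.f.
Rounded to 4 significant figures: 3917 cm².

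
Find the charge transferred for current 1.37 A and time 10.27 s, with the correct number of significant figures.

charge transferred = 1.37 A × 10.27 s = 14.0699 C.
1.37 has 3 significant figures; 10.27 has 4.
Division/multiplication keeps the fewest: 3 significant figures.
Rounded: 14.1 C.

14.1 C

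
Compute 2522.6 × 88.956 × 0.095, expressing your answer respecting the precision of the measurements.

2522.6 × 88.956 × 0.095 = 21318.038532
Multiplication/division keeps the fewest significant figures: 2522.6 → 5 s.f., 88.956 → 5 s.f., 0.095 → 2 s.f.; limit is 2.
Rounded to 2 significant figures: 2.1 × 10^4.

2.1 × 10^4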